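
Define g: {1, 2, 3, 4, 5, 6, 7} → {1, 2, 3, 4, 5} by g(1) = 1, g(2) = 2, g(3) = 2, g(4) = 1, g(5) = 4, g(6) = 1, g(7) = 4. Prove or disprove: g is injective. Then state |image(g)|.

g(2) = 2 = g(3) with 2 ≠ 3, so g is not injective.
The image of g is {1, 2, 4}, which has 3 elements.

3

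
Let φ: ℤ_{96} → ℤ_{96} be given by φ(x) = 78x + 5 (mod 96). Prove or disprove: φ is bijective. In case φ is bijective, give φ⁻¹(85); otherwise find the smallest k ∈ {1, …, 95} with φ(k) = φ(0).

16

We have gcd(78, 96) = 6 > 1. Taking x_1 = 0 and x_2 = 16: φ(0) = 5 and φ(16) = 78·16 + 5 = 1253 ≡ 5 (mod 96).
So φ(0) = φ(16) while 0 ≠ 16, thus φ is not injective, hence not bijective.
Since φ is not bijective, we find the least positive k with φ(k) = φ(0): this means 78k ≡ 0 (mod 96), i.e. 96 ∣ 78k. Since gcd(78, 96) = 6, dividing through by 6 this holds exactly when 16 ∣ 13k, and as gcd(13, 16) = 1, exactly when 16 ∣ k.
The smallest positive such k is 16.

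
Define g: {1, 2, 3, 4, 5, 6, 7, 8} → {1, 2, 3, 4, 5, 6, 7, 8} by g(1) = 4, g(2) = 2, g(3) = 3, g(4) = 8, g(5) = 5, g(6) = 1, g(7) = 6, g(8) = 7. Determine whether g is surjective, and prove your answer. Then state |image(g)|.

8

Every element of the codomain has a preimage: 1 = g(6), 2 = g(2), 3 = g(3), 4 = g(1), 5 = g(5), 6 = g(7), 7 = g(8), 8 = g(4).
Thus g is surjective.
The image of g is {1, 2, 3, 4, 5, 6, 7, 8}, which has 8 elements.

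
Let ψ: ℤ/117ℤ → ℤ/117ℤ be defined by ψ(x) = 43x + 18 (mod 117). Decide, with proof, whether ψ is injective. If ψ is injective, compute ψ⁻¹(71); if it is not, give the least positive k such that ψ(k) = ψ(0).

By definition, ψ is injective if ψ(x_1) = ψ(x_2) implies x_1 = x_2.
Suppose ψ(x_1) = ψ(x_2) in ℤ/117ℤ. Then 43x_1 + 18 ≡ 43x_2 + 18 (mod 117), so 43(x_1 − x_2) ≡ 0 (mod 117).
Since gcd(43, 117) = 1, 43 is invertible modulo 117, thus x_1 − x_2 ≡ 0 (mod 117), i.e. x_1 = x_2.
Therefore ψ is injective.
We now compute 43⁻¹ mod 117 explicitly. Euclid's algorithm: 117 = 2·43 + 31, 43 = 1·31 + 12, 31 = 2·12 + 7, 12 = 1·7 + 5, 7 = 1·5 + 2, 5 = 2·2 + 1; back-substituting gives 1 = 49·43 − 18·117, so 43⁻¹ ≡ 49 (mod 117).
Since ψ is injective, we find ψ⁻¹(71): we need 43x ≡ 71 − 18 ≡ 53 (mod 117). Using 43⁻¹ = 49: x ≡ 49·53 = 2597 = 22·117 + 23, so x = 23.
Check: ψ(23) = 43·23 + 18 = 1007 = 8·117 + 71 ≡ 71 (mod 117).

23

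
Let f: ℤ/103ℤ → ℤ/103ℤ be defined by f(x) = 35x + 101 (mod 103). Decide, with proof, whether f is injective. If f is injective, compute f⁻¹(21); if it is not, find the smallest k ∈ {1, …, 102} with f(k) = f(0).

If f(x_1) = f(x_2), then 35x_1 ≡ 35x_2 (mod 103). Because gcd(35, 103) = 1, we may cancel 35 to get x_1 ≡ x_2 (mod 103).
Therefore f is injective.
We now compute 35⁻¹ mod 103 explicitly. Euclid's algorithm: 103 = 2·35 + 33, 35 = 1·33 + 2, 33 = 16·2 + 1; back-substituting gives 1 = 53·35 − 18·103, so 35⁻¹ ≡ 53 (mod 103).
Since f is injective, we find f⁻¹(21): we need 35x ≡ 21 − 101 ≡ 23 (mod 103). Using 35⁻¹ = 53: x ≡ 53·23 = 1219 = 11·103 + 86, so x = 86.
Check: f(86) = 35·86 + 101 = 3111 = 30·103 + 21 ≡ 21 (mod 103).

86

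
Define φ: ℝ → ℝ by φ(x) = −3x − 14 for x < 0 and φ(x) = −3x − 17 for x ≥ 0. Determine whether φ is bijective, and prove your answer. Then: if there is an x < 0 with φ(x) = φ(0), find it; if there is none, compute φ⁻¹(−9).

Both pieces are strictly decreasing (slopes −3 and −3), so each is injective on its own interval.
The left piece maps (−∞, 0) onto (−14, ∞); the right piece maps [0, ∞) onto (−∞, −17].
The images leave a gap (−14 has no preimage), so φ is not surjective, hence not bijective.
Because the two images are disjoint, no x < 0 has φ(x) = φ(0), so we compute φ⁻¹(−9): −9 lies in (−14, ∞), so solve −3x − 14 = −9: x = (−9 + 14)/(−3) = −5/3.

-5/3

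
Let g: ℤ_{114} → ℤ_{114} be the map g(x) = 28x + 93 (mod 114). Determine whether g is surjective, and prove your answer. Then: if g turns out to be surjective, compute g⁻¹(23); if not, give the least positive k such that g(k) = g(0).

Since gcd(28, 114) = 2, we have 28x ≡ 0 (mod 2) for all x, so g(x) ≡ 1 (mod 2).
But 0 ≢ 1 (mod 2), so 0 ∈ ℤ_{114} has no preimage. Therefore g is not surjective.
Since g is not surjective, we find the least positive k with g(k) = g(0): this means 28k ≡ 0 (mod 114), i.e. 114 ∣ 28k. Since gcd(28, 114) = 2, dividing through by 2 this holds exactly when 57 ∣ 14k, and as gcd(14, 57) = 1, exactly when 57 ∣ k.
The smallest positive such k is 57.

57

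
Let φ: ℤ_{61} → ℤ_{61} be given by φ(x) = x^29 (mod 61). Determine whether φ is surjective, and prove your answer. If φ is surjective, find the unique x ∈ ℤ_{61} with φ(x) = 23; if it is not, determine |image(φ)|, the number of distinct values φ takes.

53

Since 61 is prime, the nonzero elements of ℤ_{61} form a cyclic group of order 60.
As gcd(29, 60) = 1, raising to the 29th power is a bijection on this group: if a^29 ≡ b^29 then (ab^{−1})^29 = 1, and the only element of order dividing gcd(29, 60) = 1 is 1, so a = b.
With φ(0) = 0 this makes φ injective on all of ℤ_{61}, hence bijective (finite equal-size domain and codomain). In particular φ is surjective.
Since φ is surjective, we find the preimage of 23. The inverse of x ↦ x^29 on (ℤ_{61})^× is x ↦ x^29, because 29·29 = 841 = 14·60 + 1 ≡ 1 (mod 60) and x^{60} = 1 for x ≠ 0 (Fermat). So φ⁻¹(23) = 23^29 mod 61.
Repeated squaring mod 61: 23^1 ≡ 23, 23^2 ≡ 23² = 529 ≡ 41, 23^4 ≡ 41² = 1681 ≡ 34, 23^8 ≡ 34² = 1156 ≡ 58, 23^16 ≡ 58² = 3364 ≡ 9. Since 29 = 16 + 8 + 4 + 1, 23^29 ≡ 9·58·34·23: 9·58 = 522 ≡ 34, then 34·34 = 1156 ≡ 58, then 58·23 = 1334 ≡ 53. So 23^29 ≡ 53 (mod 61).
Hence φ⁻¹(23) = 53.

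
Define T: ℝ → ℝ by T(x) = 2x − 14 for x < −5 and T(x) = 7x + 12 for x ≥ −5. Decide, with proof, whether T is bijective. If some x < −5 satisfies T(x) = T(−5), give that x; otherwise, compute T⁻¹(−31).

Both pieces are strictly increasing (slopes 2 and 7), so each is injective on its own interval.
The left piece maps (−∞, −5) onto (−∞, −24); the right piece maps [−5, ∞) onto [−23, ∞).
The images leave a gap (−24 has no preimage), so T is not surjective, hence not bijective.
Because the two images are disjoint, no x < −5 has T(x) = T(−5), so we compute T⁻¹(−31): −31 lies in (−∞, −24), so solve 2x − 14 = −31: x = (−31 + 14)/2 = −17/2.

-17/2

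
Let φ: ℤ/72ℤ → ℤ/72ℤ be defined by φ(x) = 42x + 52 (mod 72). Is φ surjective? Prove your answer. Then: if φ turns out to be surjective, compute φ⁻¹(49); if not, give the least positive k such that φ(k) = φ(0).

Since gcd(42, 72) = 6, we have 42x ≡ 0 (mod 6) for all x, so φ(x) ≡ 4 (mod 6).
But 0 ≢ 4 (mod 6), so 0 ∈ ℤ/72ℤ has no preimage. Thus φ is not surjective.
Since φ is not surjective, we find the least positive k with φ(k) = φ(0): this means 42k ≡ 0 (mod 72), i.e. 72 ∣ 42k. Since gcd(42, 72) = 6, dividing through by 6 this holds exactly when 12 ∣ 7k, and as gcd(7, 12) = 1, exactly when 12 ∣ k.
The smallest positive such k is 12.

12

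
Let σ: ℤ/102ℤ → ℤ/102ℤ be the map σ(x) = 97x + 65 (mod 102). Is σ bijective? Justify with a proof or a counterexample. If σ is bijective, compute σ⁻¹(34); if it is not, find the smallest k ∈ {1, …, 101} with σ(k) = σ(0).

47

Recall that σ is injective when σ(x_1) = σ(x_2) forces x_1 = x_2.
Suppose σ(x_1) = σ(x_2) in ℤ/102ℤ. Then 97x_1 + 65 ≡ 97x_2 + 65 (mod 102), hence 97(x_1 − x_2) ≡ 0 (mod 102).
Since gcd(97, 102) = 1, 97 is invertible modulo 102, therefore x_1 − x_2 ≡ 0 (mod 102), i.e. x_1 = x_2.
We now compute 97⁻¹ mod 102 explicitly. Euclid's algorithm: 102 = 1·97 + 5, 97 = 19·5 + 2, 5 = 2·2 + 1; back-substituting gives 1 = 61·97 − 58·102, so 97⁻¹ ≡ 61 (mod 102).
For any y ∈ ℤ/102ℤ, x = 61(y − 65) mod 102 satisfies σ(x) = 97·61(y − 65) + 65 ≡ y (since 97·61 ≡ 1 mod 102). So every y has a preimage.
Therefore σ is bijective.
Since σ is bijective, we find σ⁻¹(34): we need 97x ≡ 34 − 65 ≡ 71 (mod 102). Using 97⁻¹ = 61: x ≡ 61·71 = 4331 = 42·102 + 47, so x = 47.
Check: σ(47) = 97·47 + 65 = 4624 = 45·102 + 34 ≡ 34 (mod 102).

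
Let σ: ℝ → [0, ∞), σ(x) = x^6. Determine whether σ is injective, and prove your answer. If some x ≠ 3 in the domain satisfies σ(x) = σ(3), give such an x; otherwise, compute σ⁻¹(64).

-3

σ(3) = 729 = (−3)^6 = σ(−3) (since 6 is even), with 3 ≠ −3. So σ is not injective.
For the follow-up, such an x exists: taking x = −3 ∈ ℝ gives σ(−3) = 729 = σ(3) with −3 ≠ 3.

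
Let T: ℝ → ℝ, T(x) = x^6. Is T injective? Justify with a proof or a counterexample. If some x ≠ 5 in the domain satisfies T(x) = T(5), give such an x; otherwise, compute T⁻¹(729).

T(5) = 15625 = (−5)^6 = T(−5) (since 6 is even), with 5 ≠ −5. So T is not injective.
For the follow-up, such an x exists: taking x = −5 ∈ ℝ gives T(−5) = 15625 = T(5) with −5 ≠ 5.

-5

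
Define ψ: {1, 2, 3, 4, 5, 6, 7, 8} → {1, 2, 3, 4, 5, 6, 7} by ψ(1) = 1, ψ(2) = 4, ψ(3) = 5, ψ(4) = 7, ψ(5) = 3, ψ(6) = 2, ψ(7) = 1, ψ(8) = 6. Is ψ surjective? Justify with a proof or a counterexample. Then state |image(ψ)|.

7

Every element of the codomain has a preimage: 1 = ψ(1), 2 = ψ(6), 3 = ψ(5), 4 = ψ(2), 5 = ψ(3), 6 = ψ(8), 7 = ψ(4).
Thus ψ is surjective.
The image of ψ is {1, 2, 3, 4, 5, 6, 7}, which has 7 elements.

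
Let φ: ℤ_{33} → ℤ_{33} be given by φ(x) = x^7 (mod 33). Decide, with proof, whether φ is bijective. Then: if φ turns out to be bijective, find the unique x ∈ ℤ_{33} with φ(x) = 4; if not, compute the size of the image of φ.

Computing x^7 mod 33 for each x (by repeated squaring, reducing mod 33 at every step), the values φ(0), φ(1), …, φ(32) are: 0, 1, 29, 9, 16, 14, 30, 28, 2, 15, 10, 11, 12, 7, 20, 27, 25, 8, 6, 13, 26, 21, 22, 23, 18, 31, 5, 3, 19, 17, 24, 4, 32.
Every element of ℤ_{33} appears exactly once in this list, so φ is a bijection, and in particular bijective.
Since φ is bijective, we read off the preimage of 4 from the same table: φ(31) = 4, so φ⁻¹(4) = 31.

31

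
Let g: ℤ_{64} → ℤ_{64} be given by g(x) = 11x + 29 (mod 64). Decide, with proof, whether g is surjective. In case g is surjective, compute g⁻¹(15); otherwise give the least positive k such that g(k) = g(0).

22

By definition, g is surjective if every y in the codomain equals g(x) for some x in the domain.
Since gcd(11, 64) = 1, 11 is invertible modulo 64. Euclid's algorithm: 64 = 5·11 + 9, 11 = 1·9 + 2, 9 = 4·2 + 1; back-substituting gives 1 = 35·11 − 6·64, so 11⁻¹ ≡ 35 (mod 64).
For any y ∈ ℤ_{64}, x = 35(y − 29) mod 64 satisfies g(x) = 11·35(y − 29) + 29 ≡ y (since 11·35 ≡ 1 mod 64). So every y has a preimage.
So g is surjective.
Since g is surjective, we find g⁻¹(15): we need 11x ≡ 15 − 29 ≡ 50 (mod 64). Using 11⁻¹ = 35: x ≡ 35·50 = 1750 = 27·64 + 22, so x = 22.
Check: g(22) = 11·22 + 29 = 271 = 4·64 + 15 ≡ 15 (mod 64).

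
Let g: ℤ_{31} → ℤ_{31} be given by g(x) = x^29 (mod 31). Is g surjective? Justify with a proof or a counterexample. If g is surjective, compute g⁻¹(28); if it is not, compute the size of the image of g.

10

Since 31 is prime, the nonzero elements of ℤ_{31} form a cyclic group of order 30.
As gcd(29, 30) = 1, raising to the 29th power is a bijection on this group: if s^29 ≡ t^29 then (st^{−1})^29 = 1, and the only element of order dividing gcd(29, 30) = 1 is 1, so s = t.
With g(0) = 0 this makes g injective on all of ℤ_{31}, hence bijective (finite equal-size domain and codomain). In particular g is surjective.
Since g is surjective, we find the preimage of 28. The inverse of x ↦ x^29 on (ℤ_{31})^× is x ↦ x^29, because 29·29 = 841 = 28·30 + 1 ≡ 1 (mod 30) and x^{30} = 1 for x ≠ 0 (Fermat). So g⁻¹(28) = 28^29 mod 31.
Repeated squaring mod 31: 28^1 ≡ 28, 28^2 ≡ 28² = 784 ≡ 9, 28^4 ≡ 9² = 81 ≡ 19, 28^8 ≡ 19² = 361 ≡ 20, 28^16 ≡ 20² = 400 ≡ 28. Since 29 = 16 + 8 + 4 + 1, 28^29 ≡ 28·20·19·28: 28·20 = 560 ≡ 2, then 2·19 = 38 ≡ 7, then 7·28 = 196 ≡ 10. So 28^29 ≡ 10 (mod 31).
Hence g⁻¹(28) = 10.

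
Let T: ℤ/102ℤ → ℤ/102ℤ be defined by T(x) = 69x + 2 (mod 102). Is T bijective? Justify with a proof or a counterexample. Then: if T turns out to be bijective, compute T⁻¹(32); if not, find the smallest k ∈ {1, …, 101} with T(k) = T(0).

We have gcd(69, 102) = 3 > 1. Taking a = 0 and b = 34: T(0) = 2 and T(34) = 69·34 + 2 = 2348 ≡ 2 (mod 102).
So T(0) = T(34) while 0 ≠ 34, therefore T is not injective, hence not bijective.
Since T is not bijective, we find the least positive k with T(k) = T(0): this means 69k ≡ 0 (mod 102), i.e. 102 ∣ 69k. Since gcd(69, 102) = 3, dividing through by 3 this holds exactly when 34 ∣ 23k, and as gcd(23, 34) = 1, exactly when 34 ∣ k.
The smallest positive such k is 34.

34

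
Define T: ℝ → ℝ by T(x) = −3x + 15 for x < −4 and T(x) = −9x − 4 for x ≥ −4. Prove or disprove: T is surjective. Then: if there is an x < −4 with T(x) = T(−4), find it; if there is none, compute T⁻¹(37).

-17/3

Both pieces are strictly decreasing (slopes −3 and −9), so each is injective on its own interval.
The left piece maps (−∞, −4) onto (27, ∞); the right piece maps [−4, ∞) onto (−∞, 32].
The union (27, ∞) ∪ (−∞, 32] covers ℝ, so T is surjective.
For the follow-up: the images overlap, so an x < −4 with T(x) = T(−4) exists. T(−4) = 32; solving −3x + 15 = 32 for x < −4 gives x = (32 − 15)/(−3) = −17/3.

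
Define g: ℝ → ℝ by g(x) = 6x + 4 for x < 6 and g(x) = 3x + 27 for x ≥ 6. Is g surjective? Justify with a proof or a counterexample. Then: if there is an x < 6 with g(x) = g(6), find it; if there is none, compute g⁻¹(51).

Both pieces are strictly increasing (slopes 6 and 3), so each is injective on its own interval.
The left piece maps (−∞, 6) onto (−∞, 40); the right piece maps [6, ∞) onto [45, ∞).
The union (−∞, 40) ∪ [45, ∞) omits the interval between 40 and 45; in particular 40 has no preimage. So g is not surjective.
Because the two images are disjoint, no x < 6 has g(x) = g(6), so we compute g⁻¹(51): 51 lies in [45, ∞), so solve 3x + 27 = 51: x = (51 − 27)/3 = 8.

8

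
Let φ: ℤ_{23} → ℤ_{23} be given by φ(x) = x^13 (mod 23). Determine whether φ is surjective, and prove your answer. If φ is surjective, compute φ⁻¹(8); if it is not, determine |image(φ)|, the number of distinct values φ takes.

13

Since 23 is prime, the nonzero elements of ℤ_{23} form a cyclic group of order 22.
As gcd(13, 22) = 1, raising to the 13th power is a bijection on this group: if x_1^13 ≡ x_2^13 then (x_1x_2^{−1})^13 = 1, and the only element of order dividing gcd(13, 22) = 1 is 1, so x_1 = x_2.
With φ(0) = 0 this makes φ injective on all of ℤ_{23}, hence bijective (finite equal-size domain and codomain). In particular φ is surjective.
Since φ is surjective, we find the preimage of 8. The inverse of x ↦ x^13 on (ℤ_{23})^× is x ↦ x^17, because 13·17 = 221 = 10·22 + 1 ≡ 1 (mod 22) and x^{22} = 1 for x ≠ 0 (Fermat). So φ⁻¹(8) = 8^17 mod 23.
Repeated squaring mod 23: 8^1 ≡ 8, 8^2 ≡ 8² = 64 ≡ 18, 8^4 ≡ 18² = 324 ≡ 2, 8^8 ≡ 2² = 4, 8^16 ≡ 4² = 16. Since 17 = 16 + 1, 8^17 ≡ 16·8: 16·8 = 128 ≡ 13. So 8^17 ≡ 13 (mod 23).
Hence φ⁻¹(8) = 13.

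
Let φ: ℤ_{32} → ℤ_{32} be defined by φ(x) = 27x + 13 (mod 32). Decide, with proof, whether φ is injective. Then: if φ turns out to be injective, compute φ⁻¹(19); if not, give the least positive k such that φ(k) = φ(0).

If φ(s) = φ(t), then 27s ≡ 27t (mod 32). Because gcd(27, 32) = 1, we may cancel 27 to get s ≡ t (mod 32).
Thus φ is injective.
We now compute 27⁻¹ mod 32 explicitly. Euclid's algorithm: 32 = 1·27 + 5, 27 = 5·5 + 2, 5 = 2·2 + 1; back-substituting gives 1 = 19·27 − 16·32, so 27⁻¹ ≡ 19 (mod 32).
Since φ is injective, we compute φ⁻¹(19): solve 27x + 13 ≡ 19 (mod 32), i.e. 27x ≡ 6 (mod 32).
Multiplying by 27⁻¹ = 19 gives x ≡ 19·6 = 114 = 3·32 + 18 ≡ 18 (mod 32).
Check: φ(18) = 27·18 + 13 = 499 = 15·32 + 19 ≡ 19 (mod 32).

18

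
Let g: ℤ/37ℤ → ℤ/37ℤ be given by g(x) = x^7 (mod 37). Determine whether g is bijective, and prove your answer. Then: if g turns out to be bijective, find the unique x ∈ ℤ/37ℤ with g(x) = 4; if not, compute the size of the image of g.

Since 37 is prime, the nonzero elements of ℤ/37ℤ form a cyclic group of order 36.
As gcd(7, 36) = 1, raising to the 7th power is a bijection on this group: if a^7 ≡ b^7 then (ab^{−1})^7 = 1, and the only element of order dividing gcd(7, 36) = 1 is 1, so a = b.
With g(0) = 0 this makes g injective on all of ℤ/37ℤ, hence bijective (finite equal-size domain and codomain). In particular g is bijective.
Since g is bijective, we find the preimage of 4. The inverse of x ↦ x^7 on (ℤ/37ℤ)^× is x ↦ x^31, because 7·31 = 217 = 6·36 + 1 ≡ 1 (mod 36) and x^{36} = 1 for x ≠ 0 (Fermat). So g⁻¹(4) = 4^31 mod 37.
Repeated squaring mod 37: 4^1 ≡ 4, 4^2 ≡ 4² = 16, 4^4 ≡ 16² = 256 ≡ 34, 4^8 ≡ 34² = 1156 ≡ 9, 4^16 ≡ 9² = 81 ≡ 7. Since 31 = 16 + 8 + 4 + 2 + 1, 4^31 ≡ 7·9·34·16·4: 7·9 = 63 ≡ 26, then 26·34 = 884 ≡ 33, then 33·16 = 528 ≡ 10, then 10·4 = 40 ≡ 3. So 4^31 ≡ 3 (mod 37).
Hence g⁻¹(4) = 3.

3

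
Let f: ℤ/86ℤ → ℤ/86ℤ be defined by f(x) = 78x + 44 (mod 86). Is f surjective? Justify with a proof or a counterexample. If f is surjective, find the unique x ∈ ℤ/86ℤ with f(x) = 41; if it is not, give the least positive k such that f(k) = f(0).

43

Since gcd(78, 86) = 2, we have 78x ≡ 0 (mod 2) for all x, so f(x) ≡ 0 (mod 2).
But 1 ≢ 0 (mod 2), so 1 ∈ ℤ/86ℤ has no preimage. So f is not surjective.
Since f is not surjective, we find the least positive k with f(k) = f(0): this means 78k ≡ 0 (mod 86), i.e. 86 ∣ 78k. Since gcd(78, 86) = 2, dividing through by 2 this holds exactly when 43 ∣ 39k, and as gcd(39, 43) = 1, exactly when 43 ∣ k.
The smallest positive such k is 43.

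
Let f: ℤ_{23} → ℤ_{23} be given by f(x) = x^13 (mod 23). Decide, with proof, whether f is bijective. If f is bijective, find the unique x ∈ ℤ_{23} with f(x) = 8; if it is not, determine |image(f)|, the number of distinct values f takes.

13

Since 23 is prime, the nonzero elements of ℤ_{23} form a cyclic group of order 22.
As gcd(13, 22) = 1, raising to the 13th power is a bijection on this group: if x_1^13 ≡ x_2^13 then (x_1x_2^{−1})^13 = 1, and the only element of order dividing gcd(13, 22) = 1 is 1, so x_1 = x_2.
With f(0) = 0 this makes f injective on all of ℤ_{23}, hence bijective (finite equal-size domain and codomain). In particular f is bijective.
Since f is bijective, we find the preimage of 8. The inverse of x ↦ x^13 on (ℤ_{23})^× is x ↦ x^17, because 13·17 = 221 = 10·22 + 1 ≡ 1 (mod 22) and x^{22} = 1 for x ≠ 0 (Fermat). So f⁻¹(8) = 8^17 mod 23.
Repeated squaring mod 23: 8^1 ≡ 8, 8^2 ≡ 8² = 64 ≡ 18, 8^4 ≡ 18² = 324 ≡ 2, 8^8 ≡ 2² = 4, 8^16 ≡ 4² = 16. Since 17 = 16 + 1, 8^17 ≡ 16·8: 16·8 = 128 ≡ 13. So 8^17 ≡ 13 (mod 23).
Hence f⁻¹(8) = 13.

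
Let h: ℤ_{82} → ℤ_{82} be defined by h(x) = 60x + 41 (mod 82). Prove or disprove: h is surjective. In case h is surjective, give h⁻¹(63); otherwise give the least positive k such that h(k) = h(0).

41

Since gcd(60, 82) = 2, we have 60x ≡ 0 (mod 2) for all x, so h(x) ≡ 1 (mod 2).
But 0 ≢ 1 (mod 2), so 0 ∈ ℤ_{82} has no preimage. Therefore h is not surjective.
Since h is not surjective, we find the least positive k with h(k) = h(0): this means 60k ≡ 0 (mod 82), i.e. 82 ∣ 60k. Since gcd(60, 82) = 2, dividing through by 2 this holds exactly when 41 ∣ 30k, and as gcd(30, 41) = 1, exactly when 41 ∣ k.
The smallest positive such k is 41.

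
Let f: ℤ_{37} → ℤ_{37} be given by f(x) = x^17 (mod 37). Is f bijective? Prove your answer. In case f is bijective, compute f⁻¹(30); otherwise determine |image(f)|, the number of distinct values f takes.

21

Since 37 is prime, the nonzero elements of ℤ_{37} form a cyclic group of order 36.
As gcd(17, 36) = 1, raising to the 17th power is a bijection on this group: if a^17 ≡ b^17 then (ab^{−1})^17 = 1, and the only element of order dividing gcd(17, 36) = 1 is 1, so a = b.
With f(0) = 0 this makes f injective on all of ℤ_{37}, hence bijective (finite equal-size domain and codomain). In particular f is bijective.
Since f is bijective, we find the preimage of 30. The inverse of x ↦ x^17 on (ℤ_{37})^× is x ↦ x^17, because 17·17 = 289 = 8·36 + 1 ≡ 1 (mod 36) and x^{36} = 1 for x ≠ 0 (Fermat). So f⁻¹(30) = 30^17 mod 37.
Repeated squaring mod 37: 30^1 ≡ 30, 30^2 ≡ 30² = 900 ≡ 12, 30^4 ≡ 12² = 144 ≡ 33, 30^8 ≡ 33² = 1089 ≡ 16, 30^16 ≡ 16² = 256 ≡ 34. Since 17 = 16 + 1, 30^17 ≡ 34·30: 34·30 = 1020 ≡ 21. So 30^17 ≡ 21 (mod 37).
Hence f⁻¹(30) = 21.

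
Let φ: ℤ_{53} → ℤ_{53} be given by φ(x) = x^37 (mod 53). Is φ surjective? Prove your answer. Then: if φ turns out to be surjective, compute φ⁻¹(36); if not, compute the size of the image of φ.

44

Since 53 is prime, the nonzero elements of ℤ_{53} form a cyclic group of order 52.
As gcd(37, 52) = 1, raising to the 37th power is a bijection on this group: if u^37 ≡ v^37 then (uv^{−1})^37 = 1, and the only element of order dividing gcd(37, 52) = 1 is 1, so u = v.
With φ(0) = 0 this makes φ injective on all of ℤ_{53}, hence bijective (finite equal-size domain and codomain). In particular φ is surjective.
Since φ is surjective, we find the preimage of 36. The inverse of x ↦ x^37 on (ℤ_{53})^× is x ↦ x^45, because 37·45 = 1665 = 32·52 + 1 ≡ 1 (mod 52) and x^{52} = 1 for x ≠ 0 (Fermat). So φ⁻¹(36) = 36^45 mod 53.
Repeated squaring mod 53: 36^1 ≡ 36, 36^2 ≡ 36² = 1296 ≡ 24, 36^4 ≡ 24² = 576 ≡ 46, 36^8 ≡ 46² = 2116 ≡ 49, 36^16 ≡ 49² = 2401 ≡ 16, 36^32 ≡ 16² = 256 ≡ 44. Since 45 = 32 + 8 + 4 + 1, 36^45 ≡ 44·49·46·36: 44·49 = 2156 ≡ 36, then 36·46 = 1656 ≡ 13, then 13·36 = 468 ≡ 44. So 36^45 ≡ 44 (mod 53).
Hence φ⁻¹(36) = 44.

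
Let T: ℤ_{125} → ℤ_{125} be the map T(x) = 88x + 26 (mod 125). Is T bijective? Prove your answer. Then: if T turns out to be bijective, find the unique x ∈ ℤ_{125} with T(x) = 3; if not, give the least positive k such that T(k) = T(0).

Suppose T(x_1) = T(x_2) in ℤ_{125}. Then 88x_1 + 26 ≡ 88x_2 + 26 (mod 125), hence 88(x_1 − x_2) ≡ 0 (mod 125).
Since gcd(88, 125) = 1, 88 is invertible modulo 125, hence x_1 − x_2 ≡ 0 (mod 125), i.e. x_1 = x_2.
We now compute 88⁻¹ mod 125 explicitly. Euclid's algorithm: 125 = 1·88 + 37, 88 = 2·37 + 14, 37 = 2·14 + 9, 14 = 1·9 + 5, 9 = 1·5 + 4, 5 = 1·4 + 1; back-substituting gives 1 = 27·88 − 19·125, so 88⁻¹ ≡ 27 (mod 125).
Then y ↦ 27(y − 26) is a two-sided inverse to T, so every y ∈ ℤ_{125} has a preimage.
So T is bijective.
Since T is bijective, we find T⁻¹(3): we need 88x ≡ 3 − 26 ≡ 102 (mod 125). Using 88⁻¹ = 27: x ≡ 27·102 = 2754 = 22·125 + 4, so x = 4.
Check: T(4) = 88·4 + 26 = 378 = 3·125 + 3 ≡ 3 (mod 125).

4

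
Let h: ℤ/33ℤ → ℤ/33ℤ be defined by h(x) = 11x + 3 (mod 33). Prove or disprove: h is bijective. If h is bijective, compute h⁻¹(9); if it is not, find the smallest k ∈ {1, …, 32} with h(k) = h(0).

We have gcd(11, 33) = 11 > 1. Taking a = 0 and b = 3: h(0) = 3 and h(3) = 11·3 + 3 = 36 ≡ 3 (mod 33).
So h(0) = h(3) while 0 ≠ 3, so h is not injective, hence not bijective.
Since h is not bijective, we find the least positive k with h(k) = h(0): this means 11k ≡ 0 (mod 33), i.e. 33 ∣ 11k. Since gcd(11, 33) = 11, dividing through by 11 this holds exactly when 3 ∣ k.
The smallest positive such k is 3.

3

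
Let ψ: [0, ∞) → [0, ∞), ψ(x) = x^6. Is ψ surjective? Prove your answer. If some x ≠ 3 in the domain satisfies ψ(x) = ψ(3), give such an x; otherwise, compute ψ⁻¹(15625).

5

For any y ∈ [0, ∞), x = y^{1/6} ∈ [0, ∞) gives ψ(x) = y, so ψ is surjective.
Since x ↦ x^6 is strictly increasing on [0, ∞), it is injective there, so no x ≠ 3 in the domain has ψ(x) = ψ(3). We therefore compute ψ⁻¹(15625) = 15625^{1/6} = 5 (indeed 5^6 = 15625).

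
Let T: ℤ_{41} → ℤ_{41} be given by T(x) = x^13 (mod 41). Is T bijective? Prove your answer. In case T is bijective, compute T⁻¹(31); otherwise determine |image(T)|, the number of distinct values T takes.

23

Since 41 is prime, the nonzero elements of ℤ_{41} form a cyclic group of order 40.
As gcd(13, 40) = 1, raising to the 13th power is a bijection on this group: if x_1^13 ≡ x_2^13 then (x_1x_2^{−1})^13 = 1, and the only element of order dividing gcd(13, 40) = 1 is 1, so x_1 = x_2.
With T(0) = 0 this makes T injective on all of ℤ_{41}, hence bijective (finite equal-size domain and codomain). In particular T is bijective.
Since T is bijective, we find the preimage of 31. The inverse of x ↦ x^13 on (ℤ_{41})^× is x ↦ x^37, because 13·37 = 481 = 12·40 + 1 ≡ 1 (mod 40) and x^{40} = 1 for x ≠ 0 (Fermat). So T⁻¹(31) = 31^37 mod 41.
Repeated squaring mod 41: 31^1 ≡ 31, 31^2 ≡ 31² = 961 ≡ 18, 31^4 ≡ 18² = 324 ≡ 37, 31^8 ≡ 37² = 1369 ≡ 16, 31^16 ≡ 16² = 256 ≡ 10, 31^32 ≡ 10² = 100 ≡ 18. Since 37 = 32 + 4 + 1, 31^37 ≡ 18·37·31: 18·37 = 666 ≡ 10, then 10·31 = 310 ≡ 23. So 31^37 ≡ 23 (mod 41).
Hence T⁻¹(31) = 23.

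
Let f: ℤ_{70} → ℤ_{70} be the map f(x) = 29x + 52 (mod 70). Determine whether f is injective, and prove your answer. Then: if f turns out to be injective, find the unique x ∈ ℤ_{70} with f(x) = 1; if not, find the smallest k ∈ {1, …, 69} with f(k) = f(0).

61

Suppose f(u) = f(v) in ℤ_{70}. Then 29u + 52 ≡ 29v + 52 (mod 70), therefore 29(u − v) ≡ 0 (mod 70).
Since gcd(29, 70) = 1, 29 is invertible modulo 70, so u − v ≡ 0 (mod 70), i.e. u = v.
Hence f is injective.
We now compute 29⁻¹ mod 70 explicitly. Euclid's algorithm: 70 = 2·29 + 12, 29 = 2·12 + 5, 12 = 2·5 + 2, 5 = 2·2 + 1; back-substituting gives 1 = 29·29 − 12·70, so 29⁻¹ ≡ 29 (mod 70).
Since f is injective, we compute f⁻¹(1): solve 29x + 52 ≡ 1 (mod 70), i.e. 29x ≡ 19 (mod 70).
Multiplying by 29⁻¹ = 29 gives x ≡ 29·19 = 551 = 7·70 + 61 ≡ 61 (mod 70).
Check: f(61) = 29·61 + 52 = 1821 = 26·70 + 1 ≡ 1 (mod 70).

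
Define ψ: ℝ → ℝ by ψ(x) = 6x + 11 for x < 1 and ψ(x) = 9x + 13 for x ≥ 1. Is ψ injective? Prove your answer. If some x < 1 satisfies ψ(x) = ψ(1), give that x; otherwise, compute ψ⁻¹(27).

14/9

Both pieces are strictly increasing (slopes 6 and 9), so each is injective on its own interval.
The left piece maps (−∞, 1) onto (−∞, 17); the right piece maps [1, ∞) onto [22, ∞).
These images are disjoint, so no value is attained by both pieces. Thus ψ is injective.
Because the two images are disjoint, no x < 1 has ψ(x) = ψ(1), so we compute ψ⁻¹(27): 27 lies in [22, ∞), so solve 9x + 13 = 27: x = (27 − 13)/9 = 14/9.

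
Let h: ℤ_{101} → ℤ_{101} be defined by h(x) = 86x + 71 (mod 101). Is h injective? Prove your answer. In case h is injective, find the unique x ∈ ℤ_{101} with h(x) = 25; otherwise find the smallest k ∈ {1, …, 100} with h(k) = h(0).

30

If h(x_1) = h(x_2), then 86x_1 ≡ 86x_2 (mod 101). Because gcd(86, 101) = 1, we may cancel 86 to get x_1 ≡ x_2 (mod 101).
Therefore h is injective.
We now compute 86⁻¹ mod 101 explicitly. Euclid's algorithm: 101 = 1·86 + 15, 86 = 5·15 + 11, 15 = 1·11 + 4, 11 = 2·4 + 3, 4 = 1·3 + 1; back-substituting gives 1 = 74·86 − 63·101, so 86⁻¹ ≡ 74 (mod 101).
Since h is injective, we find h⁻¹(25): we need 86x ≡ 25 − 71 ≡ 55 (mod 101). Using 86⁻¹ = 74: x ≡ 74·55 = 4070 = 40·101 + 30, so x = 30.
Check: h(30) = 86·30 + 71 = 2651 = 26·101 + 25 ≡ 25 (mod 101).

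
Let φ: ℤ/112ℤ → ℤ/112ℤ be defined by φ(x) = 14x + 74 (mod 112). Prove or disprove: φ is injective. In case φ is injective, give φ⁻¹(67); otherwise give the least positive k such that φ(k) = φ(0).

We have gcd(14, 112) = 14 > 1. Taking a = 0 and b = 8: φ(0) = 74 and φ(8) = 14·8 + 74 = 186 ≡ 74 (mod 112).
So φ(0) = φ(8) while 0 ≠ 8, so φ is not injective.
Since φ is not injective, we find the least positive k with φ(k) = φ(0): this means 14k ≡ 0 (mod 112), i.e. 112 ∣ 14k. Since gcd(14, 112) = 14, dividing through by 14 this holds exactly when 8 ∣ k.
The smallest positive such k is 8.

8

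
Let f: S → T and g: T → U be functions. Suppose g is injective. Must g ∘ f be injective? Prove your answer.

No. Take S = {1, 2}, T = U = {1, 2, 3, 4, 5, 6}, f(1) = f(2) = 1, and g = identity (injective).
Then (g ∘ f)(1) = (g ∘ f)(2) = 1 with 1 ≠ 2, so g ∘ f is not injective.

not injective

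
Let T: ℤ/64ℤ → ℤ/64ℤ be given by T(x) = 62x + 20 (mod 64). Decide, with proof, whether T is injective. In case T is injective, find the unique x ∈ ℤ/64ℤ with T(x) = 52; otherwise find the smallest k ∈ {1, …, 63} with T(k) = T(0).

32

We have gcd(62, 64) = 2 > 1. Taking s = 0 and t = 32: T(0) = 20 and T(32) = 62·32 + 20 = 2004 ≡ 20 (mod 64).
So T(0) = T(32) while 0 ≠ 32, hence T is not injective.
Since T is not injective, we find the least positive k with T(k) = T(0): this means 62k ≡ 0 (mod 64), i.e. 64 ∣ 62k. Since gcd(62, 64) = 2, dividing through by 2 this holds exactly when 32 ∣ 31k, and as gcd(31, 32) = 1, exactly when 32 ∣ k.
The smallest positive such k is 32.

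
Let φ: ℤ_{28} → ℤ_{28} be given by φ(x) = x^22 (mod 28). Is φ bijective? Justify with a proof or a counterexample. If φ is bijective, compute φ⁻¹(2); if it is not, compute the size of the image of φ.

φ(6): Repeated squaring mod 28: 6^1 ≡ 6, 6^2 ≡ 6² = 36 ≡ 8, 6^4 ≡ 8² = 64 ≡ 8, 6^8 ≡ 8² = 64 ≡ 8, 6^16 ≡ 8² = 64 ≡ 8. Since 22 = 16 + 4 + 2, 6^22 ≡ 8·8·8: 8·8 = 64 ≡ 8, then 8·8 = 64 ≡ 8. So 6^22 ≡ 8 (mod 28).
φ(8): Repeated squaring mod 28: 8^1 ≡ 8, 8^2 ≡ 8² = 64 ≡ 8, 8^4 ≡ 8² = 64 ≡ 8, 8^8 ≡ 8² = 64 ≡ 8, 8^16 ≡ 8² = 64 ≡ 8. Since 22 = 16 + 4 + 2, 8^22 ≡ 8·8·8: 8·8 = 64 ≡ 8, then 8·8 = 64 ≡ 8. So 8^22 ≡ 8 (mod 28).
So φ(6) = φ(8) = 8 while 6 ≠ 8, hence φ is not injective, hence not bijective.
Since φ is not bijective, we determine |image(φ)|. Computing x^22 mod 28 for each x (by repeated squaring, reducing mod 28 at every step), the values φ(0), φ(1), …, φ(27) are: 0, 1, 16, 25, 4, 9, 8, 21, 8, 9, 4, 25, 16, 1, 0, 1, 16, 25, 4, 9, 8, 21, 8, 9, 4, 25, 16, 1.
The distinct values are {0, 1, 4, 8, 9, 16, 21, 25}; there are 8 of them.

8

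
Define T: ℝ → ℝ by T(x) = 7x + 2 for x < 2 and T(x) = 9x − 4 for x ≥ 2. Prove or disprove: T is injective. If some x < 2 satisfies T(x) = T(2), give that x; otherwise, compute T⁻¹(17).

Both pieces are strictly increasing (slopes 7 and 9), so each is injective on its own interval.
The left piece maps (−∞, 2) onto (−∞, 16); the right piece maps [2, ∞) onto [14, ∞).
These images overlap. In particular T(2) = 14 (right piece), and solving 7x + 2 = 14 on the left piece gives x = 12/7 < 2.
So T(12/7) = T(2) with 12/7 ≠ 2, and T is not injective. This x = 12/7 is the requested value below 2.

12/7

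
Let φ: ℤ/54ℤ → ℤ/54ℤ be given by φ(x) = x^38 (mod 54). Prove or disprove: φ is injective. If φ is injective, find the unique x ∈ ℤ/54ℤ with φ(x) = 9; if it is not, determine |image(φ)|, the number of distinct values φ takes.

20

φ(0) = 0^38 = 0.
φ(6): Repeated squaring mod 54: 6^1 ≡ 6, 6^2 ≡ 6² = 36, 6^4 ≡ 36² = 1296 ≡ 0, 6^8 ≡ 0² = 0, 6^16 ≡ 0² = 0, 6^32 ≡ 0² = 0. Since 38 = 32 + 4 + 2, 6^38 ≡ 0·0·36: 0·0 = 0, then 0·36 = 0. So 6^38 ≡ 0 (mod 54).
So φ(0) = φ(6) = 0 while 0 ≠ 6, so φ is not injective.
Since φ is not injective, we determine |image(φ)|. Computing x^38 mod 54 for each x (by repeated squaring, reducing mod 54 at every step), the values φ(0), φ(1), …, φ(53) are: 0, 1, 4, 27, 16, 25, 0, 49, 10, 27, 46, 13, 0, 7, 34, 27, 40, 19, 0, 37, 22, 27, 52, 43, 0, 31, 28, 27, 28, 31, 0, 43, 52, 27, 22, 37, 0, 19, 40, 27, 34, 7, 0, 13, 46, 27, 10, 49, 0, 25, 16, 27, 4, 1.
The distinct values are {0, 1, 4, 7, 10, 13, 16, 19, 22, 25, 27, 28, 31, 34, 37, 40, 43, 46, 49, 52}; there are 20 of them.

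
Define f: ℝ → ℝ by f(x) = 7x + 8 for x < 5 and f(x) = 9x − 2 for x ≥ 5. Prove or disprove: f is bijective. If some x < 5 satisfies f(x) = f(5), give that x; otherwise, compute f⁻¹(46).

Both pieces are strictly increasing (slopes 7 and 9), so each is injective on its own interval.
The left piece maps (−∞, 5) onto (−∞, 43); the right piece maps [5, ∞) onto [43, ∞).
Since 43 = 43, the images partition ℝ: f is injective and surjective, hence bijective.
Because the two images are disjoint, no x < 5 has f(x) = f(5), so we compute f⁻¹(46): 46 lies in [43, ∞), so solve 9x − 2 = 46: x = (46 + 2)/9 = 16/3.

16/3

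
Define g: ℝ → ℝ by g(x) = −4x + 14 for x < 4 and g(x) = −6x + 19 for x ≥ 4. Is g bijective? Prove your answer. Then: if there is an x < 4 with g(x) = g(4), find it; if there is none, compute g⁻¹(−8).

9/2

Both pieces are strictly decreasing (slopes −4 and −6), so each is injective on its own interval.
The left piece maps (−∞, 4) onto (−2, ∞); the right piece maps [4, ∞) onto (−∞, −5].
The images leave a gap (−2 has no preimage), so g is not surjective, hence not bijective.
Because the two images are disjoint, no x < 4 has g(x) = g(4), so we compute g⁻¹(−8): −8 lies in (−∞, −5], so solve −6x + 19 = −8: x = (−8 − 19)/(−6) = 9/2.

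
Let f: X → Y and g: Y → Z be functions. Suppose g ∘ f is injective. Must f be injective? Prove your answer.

Suppose f(x_1) = f(x_2). Applying g: (g ∘ f)(x_1) = (g ∘ f)(x_2). Since g ∘ f is injective, x_1 = x_2. Thus f is injective.

injective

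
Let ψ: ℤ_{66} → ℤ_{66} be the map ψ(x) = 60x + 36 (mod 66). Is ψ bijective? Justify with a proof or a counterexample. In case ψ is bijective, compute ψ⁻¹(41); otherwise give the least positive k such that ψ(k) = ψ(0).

11

We have gcd(60, 66) = 6 > 1. Taking s = 0 and t = 11: ψ(0) = 36 and ψ(11) = 60·11 + 36 = 696 ≡ 36 (mod 66).
So ψ(0) = ψ(11) while 0 ≠ 11, therefore ψ is not injective, hence not bijective.
Since ψ is not bijective, we find the least positive k with ψ(k) = ψ(0): this means 60k ≡ 0 (mod 66), i.e. 66 ∣ 60k. Since gcd(60, 66) = 6, dividing through by 6 this holds exactly when 11 ∣ 10k, and as gcd(10, 11) = 1, exactly when 11 ∣ k.
The smallest positive such k is 11.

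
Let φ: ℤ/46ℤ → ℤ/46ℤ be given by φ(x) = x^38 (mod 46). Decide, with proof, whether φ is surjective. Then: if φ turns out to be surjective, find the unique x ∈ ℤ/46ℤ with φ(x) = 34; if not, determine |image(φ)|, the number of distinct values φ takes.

φ(22): Repeated squaring mod 46: 22^1 ≡ 22, 22^2 ≡ 22² = 484 ≡ 24, 22^4 ≡ 24² = 576 ≡ 24, 22^8 ≡ 24² = 576 ≡ 24, 22^16 ≡ 24² = 576 ≡ 24, 22^32 ≡ 24² = 576 ≡ 24. Since 38 = 32 + 4 + 2, 22^38 ≡ 24·24·24: 24·24 = 576 ≡ 24, then 24·24 = 576 ≡ 24. So 22^38 ≡ 24 (mod 46).
φ(24): Repeated squaring mod 46: 24^1 ≡ 24, 24^2 ≡ 24² = 576 ≡ 24, 24^4 ≡ 24² = 576 ≡ 24, 24^8 ≡ 24² = 576 ≡ 24, 24^16 ≡ 24² = 576 ≡ 24, 24^32 ≡ 24² = 576 ≡ 24. Since 38 = 32 + 4 + 2, 24^38 ≡ 24·24·24: 24·24 = 576 ≡ 24, then 24·24 = 576 ≡ 24. So 24^38 ≡ 24 (mod 46).
So φ(22) = φ(24) = 24 while 22 ≠ 24, so φ is not injective.
A non-injective map from the 46-element set ℤ/46ℤ to itself takes at most 45 distinct values, so it cannot be surjective. Hence φ is not surjective.
Since φ is not surjective, we determine |image(φ)|. Computing x^38 mod 46 for each x (by repeated squaring, reducing mod 46 at every step), the values φ(0), φ(1), …, φ(45) are: 0, 1, 32, 13, 12, 3, 2, 29, 16, 31, 4, 41, 18, 27, 8, 39, 6, 25, 26, 35, 36, 9, 24, 23, 24, 9, 36, 35, 26, 25, 6, 39, 8, 27, 18, 41, 4, 31, 16, 29, 2, 3, 12, 13, 32, 1.
The distinct values are {0, 1, 2, 3, 4, 6, 8, 9, 12, 13, 16, 18, 23, 24, 25, 26, 27, 29, 31, 32, 35, 36, 39, 41}; there are 24 of them.

24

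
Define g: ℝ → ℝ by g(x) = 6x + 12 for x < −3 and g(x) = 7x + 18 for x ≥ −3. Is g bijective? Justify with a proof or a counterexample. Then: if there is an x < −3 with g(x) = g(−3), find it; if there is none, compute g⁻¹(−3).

-3

Both pieces are strictly increasing (slopes 6 and 7), so each is injective on its own interval.
The left piece maps (−∞, −3) onto (−∞, −6); the right piece maps [−3, ∞) onto [−3, ∞).
The images leave a gap (−6 has no preimage), so g is not surjective, hence not bijective.
Because the two images are disjoint, no x < −3 has g(x) = g(−3), so we compute g⁻¹(−3): −3 lies in [−3, ∞), so solve 7x + 18 = −3: x = (−3 − 18)/7 = −3.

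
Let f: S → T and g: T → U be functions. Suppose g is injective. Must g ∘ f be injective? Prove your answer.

No. Take S = {0, 1}, T = U = {0, 1, 2, 3}, f(0) = f(1) = 0, and g = identity (injective).
Then (g ∘ f)(0) = (g ∘ f)(1) = 0 with 0 ≠ 1, so g ∘ f is not injective.

not injective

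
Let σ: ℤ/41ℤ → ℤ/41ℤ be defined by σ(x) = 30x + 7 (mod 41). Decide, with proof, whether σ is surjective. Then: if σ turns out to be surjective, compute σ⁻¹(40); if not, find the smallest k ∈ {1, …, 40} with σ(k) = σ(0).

Since gcd(30, 41) = 1, 30 is invertible modulo 41. Euclid's algorithm: 41 = 1·30 + 11, 30 = 2·11 + 8, 11 = 1·8 + 3, 8 = 2·3 + 2, 3 = 1·2 + 1; back-substituting gives 1 = 26·30 − 19·41, so 30⁻¹ ≡ 26 (mod 41).
For any y ∈ ℤ/41ℤ, x = 26(y − 7) mod 41 satisfies σ(x) = 30·26(y − 7) + 7 ≡ y (since 30·26 ≡ 1 mod 41). So every y has a preimage.
Hence σ is surjective.
Since σ is surjective, we compute σ⁻¹(40): solve 30x + 7 ≡ 40 (mod 41), i.e. 30x ≡ 33 (mod 41).
Multiplying by 30⁻¹ = 26 gives x ≡ 26·33 = 858 = 20·41 + 38 ≡ 38 (mod 41).
Check: σ(38) = 30·38 + 7 = 1147 = 27·41 + 40 ≡ 40 (mod 41).

38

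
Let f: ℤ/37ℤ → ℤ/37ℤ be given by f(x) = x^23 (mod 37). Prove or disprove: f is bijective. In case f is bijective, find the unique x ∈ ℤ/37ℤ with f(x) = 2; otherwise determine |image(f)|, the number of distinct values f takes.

Since 37 is prime, the nonzero elements of ℤ/37ℤ form a cyclic group of order 36.
As gcd(23, 36) = 1, raising to the 23rd power is a bijection on this group: if s^23 ≡ t^23 then (st^{−1})^23 = 1, and the only element of order dividing gcd(23, 36) = 1 is 1, so s = t.
With f(0) = 0 this makes f injective on all of ℤ/37ℤ, hence bijective (finite equal-size domain and codomain). In particular f is bijective.
Since f is bijective, we find the preimage of 2. The inverse of x ↦ x^23 on (ℤ/37ℤ)^× is x ↦ x^11, because 23·11 = 253 = 7·36 + 1 ≡ 1 (mod 36) and x^{36} = 1 for x ≠ 0 (Fermat). So f⁻¹(2) = 2^11 mod 37.
Repeated squaring mod 37: 2^1 ≡ 2, 2^2 ≡ 2² = 4, 2^4 ≡ 4² = 16, 2^8 ≡ 16² = 256 ≡ 34. Since 11 = 8 + 2 + 1, 2^11 ≡ 34·4·2: 34·4 = 136 ≡ 25, then 25·2 = 50 ≡ 13. So 2^11 ≡ 13 (mod 37).
Hence f⁻¹(2) = 13.

13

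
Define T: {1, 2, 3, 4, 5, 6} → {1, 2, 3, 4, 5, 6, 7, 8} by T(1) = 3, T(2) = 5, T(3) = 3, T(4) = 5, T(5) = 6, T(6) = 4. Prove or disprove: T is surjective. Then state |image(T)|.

No element maps to 1, so T is not surjective.
The image of T is {3, 4, 5, 6}, which has 4 elements.

4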